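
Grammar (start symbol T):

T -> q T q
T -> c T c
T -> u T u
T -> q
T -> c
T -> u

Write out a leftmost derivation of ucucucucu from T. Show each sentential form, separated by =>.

T => uTu => ucTcu => ucuTucu => ucucTcucu => ucucucucu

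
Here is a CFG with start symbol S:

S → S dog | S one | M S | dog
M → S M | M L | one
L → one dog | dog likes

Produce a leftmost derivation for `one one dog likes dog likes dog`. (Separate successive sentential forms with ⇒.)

S ⇒ M S ⇒ one S ⇒ one M S ⇒ one M L S ⇒ one M L L S ⇒ one one L L S ⇒ one one dog likes L S ⇒ one one dog likes dog likes S ⇒ one one dog likes dog likes dog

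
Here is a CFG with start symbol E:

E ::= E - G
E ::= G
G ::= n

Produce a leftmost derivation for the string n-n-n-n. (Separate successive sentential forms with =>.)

E => E-G => E-G-G => E-G-G-G => G-G-G-G => n-G-G-G => n-n-G-G => n-n-n-G => n-n-n-n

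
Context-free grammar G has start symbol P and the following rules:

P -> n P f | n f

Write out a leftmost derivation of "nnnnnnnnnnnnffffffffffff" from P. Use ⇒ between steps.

P⇒nPf⇒nnPff⇒nnnPfff⇒nnnnPffff⇒nnnnnPfffff⇒nnnnnnPffffff⇒nnnnnnnPfffffff⇒nnnnnnnnPffffffff⇒nnnnnnnnnPfffffffff⇒nnnnnnnnnnPffffffffff⇒nnnnnnnnnnnPfffffffffff⇒nnnnnnnnnnnnffffffffffff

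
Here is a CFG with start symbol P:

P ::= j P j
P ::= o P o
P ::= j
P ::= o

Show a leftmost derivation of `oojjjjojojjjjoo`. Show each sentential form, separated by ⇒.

P ⇒ oPo ⇒ ooPoo ⇒ oojPjoo ⇒ oojjPjjoo ⇒ oojjjPjjjoo ⇒ oojjjjPjjjjoo ⇒ oojjjjoPojjjjoo ⇒ oojjjjojojjjjoo

P ⇒ oPo   [P ::= o P o]
oPo ⇒ ooPoo   [P ::= o P o]
ooPoo ⇒ oojPjoo   [P ::= j P j]
oojPjoo ⇒ oojjPjjoo   [P ::= j P j]
oojjPjjoo ⇒ oojjjPjjjoo   [P ::= j P j]
oojjjPjjjoo ⇒ oojjjjPjjjjoo   [P ::= j P j]
oojjjjPjjjjoo ⇒ oojjjjoPojjjjoo   [P ::= o P o]
oojjjjoPojjjjoo ⇒ oojjjjojojjjjoo   [P ::= j]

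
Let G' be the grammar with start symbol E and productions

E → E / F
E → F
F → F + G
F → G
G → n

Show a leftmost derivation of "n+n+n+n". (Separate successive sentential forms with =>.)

E => F   [E → F]
F => F+G   [F → F + G]
F+G => F+G+G   [F → F + G]
F+G+G => F+G+G+G   [F → F + G]
F+G+G+G => G+G+G+G   [F → G]
G+G+G+G => n+G+G+G   [G → n]
n+G+G+G => n+n+G+G   [G → n]
n+n+G+G => n+n+n+G   [G → n]
n+n+n+G => n+n+n+n   [G → n]

E => F => F+G => F+G+G => F+G+G+G => G+G+G+G => n+G+G+G => n+n+G+G => n+n+n+G => n+n+n+n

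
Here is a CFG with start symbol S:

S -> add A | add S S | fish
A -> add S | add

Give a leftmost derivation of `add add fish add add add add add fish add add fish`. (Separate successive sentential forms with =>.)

S => add S S   [S -> add S S]
add S S => add add S S S   [S -> add S S]
add add S S S => add add fish S S   [S -> fish]
add add fish S S => add add fish add S S S   [S -> add S S]
add add fish add S S S => add add fish add add A S S   [S -> add A]
add add fish add add A S S => add add fish add add add S S S   [A -> add S]
add add fish add add add S S S => add add fish add add add add A S S   [S -> add A]
add add fish add add add add A S S => add add fish add add add add add S S S   [A -> add S]
add add fish add add add add add S S S => add add fish add add add add add fish S S   [S -> fish]
add add fish add add add add add fish S S => add add fish add add add add add fish add A S   [S -> add A]
add add fish add add add add add fish add A S => add add fish add add add add add fish add add S   [A -> add]
add add fish add add add add add fish add add S => add add fish add add add add add fish add add fish   [S -> fish]

S => add S S => add add S S S => add add fish S S => add add fish add S S S => add add fish add add A S S => add add fish add add add S S S => add add fish add add add add A S S => add add fish add add add add add S S S => add add fish add add add add add fish S S => add add fish add add add add add fish add A S => add add fish add add add add add fish add add S => add add fish add add add add add fish add add fish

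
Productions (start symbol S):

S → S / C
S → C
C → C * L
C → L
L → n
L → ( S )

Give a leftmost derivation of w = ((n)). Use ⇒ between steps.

S ⇒ C   [S → C]
C ⇒ L   [C → L]
L ⇒ (S)   [L → ( S )]
(S) ⇒ (C)   [S → C]
(C) ⇒ (L)   [C → L]
(L) ⇒ ((S))   [L → ( S )]
((S)) ⇒ ((C))   [S → C]
((C)) ⇒ ((L))   [C → L]
((L)) ⇒ ((n))   [L → n]

S⇒C⇒L⇒(S)⇒(C)⇒(L)⇒((S))⇒((C))⇒((L))⇒((n))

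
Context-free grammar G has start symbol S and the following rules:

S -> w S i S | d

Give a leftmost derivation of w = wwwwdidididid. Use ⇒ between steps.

S ⇒ wSiS ⇒ wwSiSiS ⇒ wwwSiSiSiS ⇒ wwwwSiSiSiSiS ⇒ wwwwdiSiSiSiS ⇒ wwwwdidiSiSiS ⇒ wwwwdididiSiS ⇒ wwwwdidididiS ⇒ wwwwdidididid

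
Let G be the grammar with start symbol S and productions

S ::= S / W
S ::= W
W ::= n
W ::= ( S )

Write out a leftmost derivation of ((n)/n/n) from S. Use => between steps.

S => W   [S ::= W]
W => (S)   [W ::= ( S )]
(S) => (S/W)   [S ::= S / W]
(S/W) => (S/W/W)   [S ::= S / W]
(S/W/W) => (W/W/W)   [S ::= W]
(W/W/W) => ((S)/W/W)   [W ::= ( S )]
((S)/W/W) => ((W)/W/W)   [S ::= W]
((W)/W/W) => ((n)/W/W)   [W ::= n]
((n)/W/W) => ((n)/n/W)   [W ::= n]
((n)/n/W) => ((n)/n/n)   [W ::= n]

S=>W=>(S)=>(S/W)=>(S/W/W)=>(W/W/W)=>((S)/W/W)=>((W)/W/W)=>((n)/W/W)=>((n)/n/W)=>((n)/n/n)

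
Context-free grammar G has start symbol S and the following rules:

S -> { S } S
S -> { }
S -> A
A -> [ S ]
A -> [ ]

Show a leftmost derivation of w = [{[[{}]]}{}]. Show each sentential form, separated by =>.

S => A => [S] => [{S}S] => [{A}S] => [{[S]}S] => [{[A]}S] => [{[[S]]}S] => [{[[{}]]}S] => [{[[{}]]}{}]

S => A   [S -> A]
A => [S]   [A -> [ S ]]
[S] => [{S}S]   [S -> { S } S]
[{S}S] => [{A}S]   [S -> A]
[{A}S] => [{[S]}S]   [A -> [ S ]]
[{[S]}S] => [{[A]}S]   [S -> A]
[{[A]}S] => [{[[S]]}S]   [A -> [ S ]]
[{[[S]]}S] => [{[[{}]]}S]   [S -> { }]
[{[[{}]]}S] => [{[[{}]]}{}]   [S -> { }]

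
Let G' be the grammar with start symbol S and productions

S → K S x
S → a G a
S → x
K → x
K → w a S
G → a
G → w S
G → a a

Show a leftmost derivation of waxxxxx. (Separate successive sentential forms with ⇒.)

S⇒KSx⇒waSSx⇒waKSxSx⇒waxSxSx⇒waxxxSx⇒waxxxxx

S ⇒ KSx   [S → K S x]
KSx ⇒ waSSx   [K → w a S]
waSSx ⇒ waKSxSx   [S → K S x]
waKSxSx ⇒ waxSxSx   [K → x]
waxSxSx ⇒ waxxxSx   [S → x]
waxxxSx ⇒ waxxxxx   [S → x]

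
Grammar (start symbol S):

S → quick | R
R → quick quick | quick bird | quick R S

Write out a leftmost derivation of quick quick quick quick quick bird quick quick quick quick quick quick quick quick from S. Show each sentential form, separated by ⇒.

S ⇒ R   [S → R]
R ⇒ quick R S   [R → quick R S]
quick R S ⇒ quick quick R S S   [R → quick R S]
quick quick R S S ⇒ quick quick quick R S S S   [R → quick R S]
quick quick quick R S S S ⇒ quick quick quick quick R S S S S   [R → quick R S]
quick quick quick quick R S S S S ⇒ quick quick quick quick quick bird S S S S   [R → quick bird]
quick quick quick quick quick bird S S S S ⇒ quick quick quick quick quick bird R S S S   [S → R]
quick quick quick quick quick bird R S S S ⇒ quick quick quick quick quick bird quick R S S S S   [R → quick R S]
quick quick quick quick quick bird quick R S S S S ⇒ quick quick quick quick quick bird quick quick quick S S S S   [R → quick quick]
quick quick quick quick quick bird quick quick quick S S S S ⇒ quick quick quick quick quick bird quick quick quick quick S S S   [S → quick]
quick quick quick quick quick bird quick quick quick quick S S S ⇒ quick quick quick quick quick bird quick quick quick quick quick S S   [S → quick]
quick quick quick quick quick bird quick quick quick quick quick S S ⇒ quick quick quick quick quick bird quick quick quick quick quick R S   [S → R]
quick quick quick quick quick bird quick quick quick quick quick R S ⇒ quick quick quick quick quick bird quick quick quick quick quick quick quick S   [R → quick quick]
quick quick quick quick quick bird quick quick quick quick quick quick quick S ⇒ quick quick quick quick quick bird quick quick quick quick quick quick quick quick   [S → quick]

S ⇒ R ⇒ quick R S ⇒ quick quick R S S ⇒ quick quick quick R S S S ⇒ quick quick quick quick R S S S S ⇒ quick quick quick quick quick bird S S S S ⇒ quick quick quick quick quick bird R S S S ⇒ quick quick quick quick quick bird quick R S S S S ⇒ quick quick quick quick quick bird quick quick quick S S S S ⇒ quick quick quick quick quick bird quick quick quick quick S S S ⇒ quick quick quick quick quick bird quick quick quick quick quick S S ⇒ quick quick quick quick quick bird quick quick quick quick quick R S ⇒ quick quick quick quick quick bird quick quick quick quick quick quick quick S ⇒ quick quick quick quick quick bird quick quick quick quick quick quick quick quick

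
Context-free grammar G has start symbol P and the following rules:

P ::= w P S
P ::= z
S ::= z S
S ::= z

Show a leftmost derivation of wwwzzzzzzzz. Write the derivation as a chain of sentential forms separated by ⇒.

P ⇒ wPS ⇒ wwPSS ⇒ wwwPSSS ⇒ wwwzSSS ⇒ wwwzzSSS ⇒ wwwzzzSSS ⇒ wwwzzzzSSS ⇒ wwwzzzzzSS ⇒ wwwzzzzzzS ⇒ wwwzzzzzzzS ⇒ wwwzzzzzzzz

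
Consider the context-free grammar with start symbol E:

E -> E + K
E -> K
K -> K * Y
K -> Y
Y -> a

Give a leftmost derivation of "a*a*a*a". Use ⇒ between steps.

E ⇒ K   [E -> K]
K ⇒ K*Y   [K -> K * Y]
K*Y ⇒ K*Y*Y   [K -> K * Y]
K*Y*Y ⇒ K*Y*Y*Y   [K -> K * Y]
K*Y*Y*Y ⇒ Y*Y*Y*Y   [K -> Y]
Y*Y*Y*Y ⇒ a*Y*Y*Y   [Y -> a]
a*Y*Y*Y ⇒ a*a*Y*Y   [Y -> a]
a*a*Y*Y ⇒ a*a*a*Y   [Y -> a]
a*a*a*Y ⇒ a*a*a*a   [Y -> a]

E ⇒ K ⇒ K*Y ⇒ K*Y*Y ⇒ K*Y*Y*Y ⇒ Y*Y*Y*Y ⇒ a*Y*Y*Y ⇒ a*a*Y*Y ⇒ a*a*a*Y ⇒ a*a*a*a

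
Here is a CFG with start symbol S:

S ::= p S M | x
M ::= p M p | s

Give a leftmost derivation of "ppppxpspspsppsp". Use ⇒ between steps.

S⇒pSM⇒ppSMM⇒pppSMMM⇒ppppSMMMM⇒ppppxMMMM⇒ppppxpMpMMM⇒ppppxpspMMM⇒ppppxpspsMM⇒ppppxpspspMpM⇒ppppxpspspspM⇒ppppxpspspsppMp⇒ppppxpspspsppsp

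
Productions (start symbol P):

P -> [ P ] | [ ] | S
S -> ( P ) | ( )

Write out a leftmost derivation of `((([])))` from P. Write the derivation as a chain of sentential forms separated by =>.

P => S => (P) => (S) => ((P)) => ((S)) => (((P))) => ((([])))

P => S   [P -> S]
S => (P)   [S -> ( P )]
(P) => (S)   [P -> S]
(S) => ((P))   [S -> ( P )]
((P)) => ((S))   [P -> S]
((S)) => (((P)))   [S -> ( P )]
(((P))) => ((([])))   [P -> [ ]]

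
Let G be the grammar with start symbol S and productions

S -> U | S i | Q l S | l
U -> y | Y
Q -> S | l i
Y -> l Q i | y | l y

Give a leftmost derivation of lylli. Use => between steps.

S => Si => QlSi => SlSi => UlSi => YlSi => lylSi => lylli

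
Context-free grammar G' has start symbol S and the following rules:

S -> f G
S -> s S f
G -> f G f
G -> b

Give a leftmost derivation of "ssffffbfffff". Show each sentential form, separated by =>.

S => sSf   [S -> s S f]
sSf => ssSff   [S -> s S f]
ssSff => ssfGff   [S -> f G]
ssfGff => ssffGfff   [G -> f G f]
ssffGfff => ssfffGffff   [G -> f G f]
ssfffGffff => ssffffGfffff   [G -> f G f]
ssffffGfffff => ssffffbfffff   [G -> b]

S=>sSf=>ssSff=>ssfGff=>ssffGfff=>ssfffGffff=>ssffffGfffff=>ssffffbfffff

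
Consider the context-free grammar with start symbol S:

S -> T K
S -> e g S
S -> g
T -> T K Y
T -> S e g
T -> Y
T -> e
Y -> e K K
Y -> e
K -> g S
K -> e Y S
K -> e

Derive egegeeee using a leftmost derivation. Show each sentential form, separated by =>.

S => TK => eK => egS => egegS => egegTK => egegTKYK => egegeKYK => egegeeYK => egegeeeK => egegeeee

S => TK   [S -> T K]
TK => eK   [T -> e]
eK => egS   [K -> g S]
egS => egegS   [S -> e g S]
egegS => egegTK   [S -> T K]
egegTK => egegTKYK   [T -> T K Y]
egegTKYK => egegeKYK   [T -> e]
egegeKYK => egegeeYK   [K -> e]
egegeeYK => egegeeeK   [Y -> e]
egegeeeK => egegeeee   [K -> e]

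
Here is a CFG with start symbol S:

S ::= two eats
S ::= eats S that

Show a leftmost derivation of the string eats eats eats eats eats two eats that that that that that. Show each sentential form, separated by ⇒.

S ⇒ eats S that ⇒ eats eats S that that ⇒ eats eats eats S that that that ⇒ eats eats eats eats S that that that that ⇒ eats eats eats eats eats S that that that that that ⇒ eats eats eats eats eats two eats that that that that that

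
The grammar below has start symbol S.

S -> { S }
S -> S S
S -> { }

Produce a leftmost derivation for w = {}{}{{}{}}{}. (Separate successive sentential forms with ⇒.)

S ⇒ SS ⇒ {}S ⇒ {}SS ⇒ {}SSS ⇒ {}{}SS ⇒ {}{}{S}S ⇒ {}{}{SS}S ⇒ {}{}{{}S}S ⇒ {}{}{{}{}}S ⇒ {}{}{{}{}}{}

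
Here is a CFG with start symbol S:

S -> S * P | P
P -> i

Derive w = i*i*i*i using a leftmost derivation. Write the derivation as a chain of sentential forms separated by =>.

S => S*P => S*P*P => S*P*P*P => P*P*P*P => i*P*P*P => i*i*P*P => i*i*i*P => i*i*i*i

S => S*P   [S -> S * P]
S*P => S*P*P   [S -> S * P]
S*P*P => S*P*P*P   [S -> S * P]
S*P*P*P => P*P*P*P   [S -> P]
P*P*P*P => i*P*P*P   [P -> i]
i*P*P*P => i*i*P*P   [P -> i]
i*i*P*P => i*i*i*P   [P -> i]
i*i*i*P => i*i*i*i   [P -> i]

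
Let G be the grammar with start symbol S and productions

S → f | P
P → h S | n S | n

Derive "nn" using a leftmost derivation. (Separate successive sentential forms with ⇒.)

S⇒P⇒nS⇒nP⇒nn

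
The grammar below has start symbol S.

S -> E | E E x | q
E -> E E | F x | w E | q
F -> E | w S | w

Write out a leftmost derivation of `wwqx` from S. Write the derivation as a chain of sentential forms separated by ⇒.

S ⇒ E   [S -> E]
E ⇒ wE   [E -> w E]
wE ⇒ wFx   [E -> F x]
wFx ⇒ wwSx   [F -> w S]
wwSx ⇒ wwEx   [S -> E]
wwEx ⇒ wwqx   [E -> q]

S ⇒ E ⇒ wE ⇒ wFx ⇒ wwSx ⇒ wwEx ⇒ wwqx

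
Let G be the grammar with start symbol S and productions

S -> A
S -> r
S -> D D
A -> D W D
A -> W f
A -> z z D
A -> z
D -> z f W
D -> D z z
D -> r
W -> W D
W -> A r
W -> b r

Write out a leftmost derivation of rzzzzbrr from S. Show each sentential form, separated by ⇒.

S ⇒ A ⇒ DWD ⇒ DzzWD ⇒ DzzzzWD ⇒ rzzzzWD ⇒ rzzzzbrD ⇒ rzzzzbrr

S ⇒ A   [S -> A]
A ⇒ DWD   [A -> D W D]
DWD ⇒ DzzWD   [D -> D z z]
DzzWD ⇒ DzzzzWD   [D -> D z z]
DzzzzWD ⇒ rzzzzWD   [D -> r]
rzzzzWD ⇒ rzzzzbrD   [W -> b r]
rzzzzbrD ⇒ rzzzzbrr   [D -> r]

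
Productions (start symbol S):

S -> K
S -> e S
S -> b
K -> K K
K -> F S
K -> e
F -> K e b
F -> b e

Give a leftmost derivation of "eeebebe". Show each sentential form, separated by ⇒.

S⇒eS⇒eK⇒eKK⇒eFSK⇒eKebSK⇒eeebSK⇒eeebeSK⇒eeebebK⇒eeebebe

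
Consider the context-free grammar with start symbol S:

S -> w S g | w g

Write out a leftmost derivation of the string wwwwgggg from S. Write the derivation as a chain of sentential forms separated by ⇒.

S ⇒ wSg ⇒ wwSgg ⇒ wwwSggg ⇒ wwwwgggg

S ⇒ wSg   [S -> w S g]
wSg ⇒ wwSgg   [S -> w S g]
wwSgg ⇒ wwwSggg   [S -> w S g]
wwwSggg ⇒ wwwwgggg   [S -> w g]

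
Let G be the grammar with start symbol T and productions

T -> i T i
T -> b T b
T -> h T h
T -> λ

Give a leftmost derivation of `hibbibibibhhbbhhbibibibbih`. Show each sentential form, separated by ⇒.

T ⇒ hTh ⇒ hiTih ⇒ hibTbih ⇒ hibbTbbih ⇒ hibbiTibbih ⇒ hibbibTbibbih ⇒ hibbibiTibibbih ⇒ hibbibibTbibibbih ⇒ hibbibibiTibibibbih ⇒ hibbibibibTbibibibbih ⇒ hibbibibibhThbibibibbih ⇒ hibbibibibhhThhbibibibbih ⇒ hibbibibibhhbTbhhbibibibbih ⇒ hibbibibibhhbbhhbibibibbih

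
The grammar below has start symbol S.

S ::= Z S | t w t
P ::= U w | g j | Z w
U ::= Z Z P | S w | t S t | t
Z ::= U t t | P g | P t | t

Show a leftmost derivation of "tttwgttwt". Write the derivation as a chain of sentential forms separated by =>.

S => ZS   [S ::= Z S]
ZS => PgS   [Z ::= P g]
PgS => ZwgS   [P ::= Z w]
ZwgS => UttwgS   [Z ::= U t t]
UttwgS => tttwgS   [U ::= t]
tttwgS => tttwgZS   [S ::= Z S]
tttwgZS => tttwgtS   [Z ::= t]
tttwgtS => tttwgttwt   [S ::= t w t]

S=>ZS=>PgS=>ZwgS=>UttwgS=>tttwgS=>tttwgZS=>tttwgtS=>tttwgttwt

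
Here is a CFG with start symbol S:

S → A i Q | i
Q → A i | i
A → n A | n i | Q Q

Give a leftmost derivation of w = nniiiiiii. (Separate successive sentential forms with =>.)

S => AiQ   [S → A i Q]
AiQ => QQiQ   [A → Q Q]
QQiQ => AiQiQ   [Q → A i]
AiQiQ => QQiQiQ   [A → Q Q]
QQiQiQ => AiQiQiQ   [Q → A i]
AiQiQiQ => nAiQiQiQ   [A → n A]
nAiQiQiQ => nniiQiQiQ   [A → n i]
nniiQiQiQ => nniiiiQiQ   [Q → i]
nniiiiQiQ => nniiiiiiQ   [Q → i]
nniiiiiiQ => nniiiiiii   [Q → i]

S => AiQ => QQiQ => AiQiQ => QQiQiQ => AiQiQiQ => nAiQiQiQ => nniiQiQiQ => nniiiiQiQ => nniiiiiiQ => nniiiiiii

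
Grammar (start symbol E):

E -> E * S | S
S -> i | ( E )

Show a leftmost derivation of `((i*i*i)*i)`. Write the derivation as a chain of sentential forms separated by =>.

E => S   [E -> S]
S => (E)   [S -> ( E )]
(E) => (E*S)   [E -> E * S]
(E*S) => (S*S)   [E -> S]
(S*S) => ((E)*S)   [S -> ( E )]
((E)*S) => ((E*S)*S)   [E -> E * S]
((E*S)*S) => ((E*S*S)*S)   [E -> E * S]
((E*S*S)*S) => ((S*S*S)*S)   [E -> S]
((S*S*S)*S) => ((i*S*S)*S)   [S -> i]
((i*S*S)*S) => ((i*i*S)*S)   [S -> i]
((i*i*S)*S) => ((i*i*i)*S)   [S -> i]
((i*i*i)*S) => ((i*i*i)*i)   [S -> i]

E => S => (E) => (E*S) => (S*S) => ((E)*S) => ((E*S)*S) => ((E*S*S)*S) => ((S*S*S)*S) => ((i*S*S)*S) => ((i*i*S)*S) => ((i*i*i)*S) => ((i*i*i)*i)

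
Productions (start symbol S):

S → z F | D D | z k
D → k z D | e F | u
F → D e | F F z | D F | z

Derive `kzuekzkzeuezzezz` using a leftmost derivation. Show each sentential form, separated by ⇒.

S ⇒ DD   [S → D D]
DD ⇒ kzDD   [D → k z D]
kzDD ⇒ kzuD   [D → u]
kzuD ⇒ kzueF   [D → e F]
kzueF ⇒ kzueFFz   [F → F F z]
kzueFFz ⇒ kzueDeFz   [F → D e]
kzueDeFz ⇒ kzuekzDeFz   [D → k z D]
kzuekzDeFz ⇒ kzuekzkzDeFz   [D → k z D]
kzuekzkzDeFz ⇒ kzuekzkzeFeFz   [D → e F]
kzuekzkzeFeFz ⇒ kzuekzkzeFFzeFz   [F → F F z]
kzuekzkzeFFzeFz ⇒ kzuekzkzeDeFzeFz   [F → D e]
kzuekzkzeDeFzeFz ⇒ kzuekzkzeueFzeFz   [D → u]
kzuekzkzeueFzeFz ⇒ kzuekzkzeuezzeFz   [F → z]
kzuekzkzeuezzeFz ⇒ kzuekzkzeuezzezz   [F → z]

S ⇒ DD ⇒ kzDD ⇒ kzuD ⇒ kzueF ⇒ kzueFFz ⇒ kzueDeFz ⇒ kzuekzDeFz ⇒ kzuekzkzDeFz ⇒ kzuekzkzeFeFz ⇒ kzuekzkzeFFzeFz ⇒ kzuekzkzeDeFzeFz ⇒ kzuekzkzeueFzeFz ⇒ kzuekzkzeuezzeFz ⇒ kzuekzkzeuezzezz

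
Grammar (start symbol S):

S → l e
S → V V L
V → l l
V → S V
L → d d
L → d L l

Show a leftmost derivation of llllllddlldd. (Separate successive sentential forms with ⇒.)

S ⇒ VVL   [S → V V L]
VVL ⇒ llVL   [V → l l]
llVL ⇒ llSVL   [V → S V]
llSVL ⇒ llVVLVL   [S → V V L]
llVVLVL ⇒ llllVLVL   [V → l l]
llllVLVL ⇒ llllllLVL   [V → l l]
llllllLVL ⇒ llllllddVL   [L → d d]
llllllddVL ⇒ llllllddllL   [V → l l]
llllllddllL ⇒ llllllddlldd   [L → d d]

S ⇒ VVL ⇒ llVL ⇒ llSVL ⇒ llVVLVL ⇒ llllVLVL ⇒ llllllLVL ⇒ llllllddVL ⇒ llllllddllL ⇒ llllllddlldd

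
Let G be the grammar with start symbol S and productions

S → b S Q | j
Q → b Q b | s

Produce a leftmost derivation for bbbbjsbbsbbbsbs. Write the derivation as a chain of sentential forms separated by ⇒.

S ⇒ bSQ ⇒ bbSQQ ⇒ bbbSQQQ ⇒ bbbbSQQQQ ⇒ bbbbjQQQQ ⇒ bbbbjsQQQ ⇒ bbbbjsbQbQQ ⇒ bbbbjsbbQbbQQ ⇒ bbbbjsbbsbbQQ ⇒ bbbbjsbbsbbbQbQ ⇒ bbbbjsbbsbbbsbQ ⇒ bbbbjsbbsbbbsbs

S ⇒ bSQ   [S → b S Q]
bSQ ⇒ bbSQQ   [S → b S Q]
bbSQQ ⇒ bbbSQQQ   [S → b S Q]
bbbSQQQ ⇒ bbbbSQQQQ   [S → b S Q]
bbbbSQQQQ ⇒ bbbbjQQQQ   [S → j]
bbbbjQQQQ ⇒ bbbbjsQQQ   [Q → s]
bbbbjsQQQ ⇒ bbbbjsbQbQQ   [Q → b Q b]
bbbbjsbQbQQ ⇒ bbbbjsbbQbbQQ   [Q → b Q b]
bbbbjsbbQbbQQ ⇒ bbbbjsbbsbbQQ   [Q → s]
bbbbjsbbsbbQQ ⇒ bbbbjsbbsbbbQbQ   [Q → b Q b]
bbbbjsbbsbbbQbQ ⇒ bbbbjsbbsbbbsbQ   [Q → s]
bbbbjsbbsbbbsbQ ⇒ bbbbjsbbsbbbsbs   [Q → s]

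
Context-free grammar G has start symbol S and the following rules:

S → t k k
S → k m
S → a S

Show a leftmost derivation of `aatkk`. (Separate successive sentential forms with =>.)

S => aS   [S → a S]
aS => aaS   [S → a S]
aaS => aatkk   [S → t k k]

S => aS => aaS => aatkk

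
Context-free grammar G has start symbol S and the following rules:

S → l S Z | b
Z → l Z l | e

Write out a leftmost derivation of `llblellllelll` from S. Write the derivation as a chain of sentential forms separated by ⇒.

S ⇒ lSZ ⇒ llSZZ ⇒ llbZZ ⇒ llblZlZ ⇒ llblelZ ⇒ llblellZl ⇒ llblelllZll ⇒ llblellllZlll ⇒ llblellllelll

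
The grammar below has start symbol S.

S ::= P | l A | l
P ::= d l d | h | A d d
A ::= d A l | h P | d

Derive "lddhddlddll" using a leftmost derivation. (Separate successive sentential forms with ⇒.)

S ⇒ lA ⇒ ldAl ⇒ lddAll ⇒ lddhPll ⇒ lddhAddll ⇒ lddhdAlddll ⇒ lddhddlddll

S ⇒ lA   [S ::= l A]
lA ⇒ ldAl   [A ::= d A l]
ldAl ⇒ lddAll   [A ::= d A l]
lddAll ⇒ lddhPll   [A ::= h P]
lddhPll ⇒ lddhAddll   [P ::= A d d]
lddhAddll ⇒ lddhdAlddll   [A ::= d A l]
lddhdAlddll ⇒ lddhddlddll   [A ::= d]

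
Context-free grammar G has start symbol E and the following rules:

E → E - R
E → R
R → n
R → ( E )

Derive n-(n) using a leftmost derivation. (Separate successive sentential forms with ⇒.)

E ⇒ E-R   [E → E - R]
E-R ⇒ R-R   [E → R]
R-R ⇒ n-R   [R → n]
n-R ⇒ n-(E)   [R → ( E )]
n-(E) ⇒ n-(R)   [E → R]
n-(R) ⇒ n-(n)   [R → n]

E ⇒ E-R ⇒ R-R ⇒ n-R ⇒ n-(E) ⇒ n-(R) ⇒ n-(n)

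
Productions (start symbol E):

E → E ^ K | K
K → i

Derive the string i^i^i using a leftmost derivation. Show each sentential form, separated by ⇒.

E ⇒ E^K   [E → E ^ K]
E^K ⇒ E^K^K   [E → E ^ K]
E^K^K ⇒ K^K^K   [E → K]
K^K^K ⇒ i^K^K   [K → i]
i^K^K ⇒ i^i^K   [K → i]
i^i^K ⇒ i^i^i   [K → i]

E⇒E^K⇒E^K^K⇒K^K^K⇒i^K^K⇒i^i^K⇒i^i^i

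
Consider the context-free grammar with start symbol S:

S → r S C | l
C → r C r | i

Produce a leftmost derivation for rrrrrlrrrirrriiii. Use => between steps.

S => rSC   [S → r S C]
rSC => rrSCC   [S → r S C]
rrSCC => rrrSCCC   [S → r S C]
rrrSCCC => rrrrSCCCC   [S → r S C]
rrrrSCCCC => rrrrrSCCCCC   [S → r S C]
rrrrrSCCCCC => rrrrrlCCCCC   [S → l]
rrrrrlCCCCC => rrrrrlrCrCCCC   [C → r C r]
rrrrrlrCrCCCC => rrrrrlrrCrrCCCC   [C → r C r]
rrrrrlrrCrrCCCC => rrrrrlrrrCrrrCCCC   [C → r C r]
rrrrrlrrrCrrrCCCC => rrrrrlrrrirrrCCCC   [C → i]
rrrrrlrrrirrrCCCC => rrrrrlrrrirrriCCC   [C → i]
rrrrrlrrrirrriCCC => rrrrrlrrrirrriiCC   [C → i]
rrrrrlrrrirrriiCC => rrrrrlrrrirrriiiC   [C → i]
rrrrrlrrrirrriiiC => rrrrrlrrrirrriiii   [C → i]

S => rSC => rrSCC => rrrSCCC => rrrrSCCCC => rrrrrSCCCCC => rrrrrlCCCCC => rrrrrlrCrCCCC => rrrrrlrrCrrCCCC => rrrrrlrrrCrrrCCCC => rrrrrlrrrirrrCCCC => rrrrrlrrrirrriCCC => rrrrrlrrrirrriiCC => rrrrrlrrrirrriiiC => rrrrrlrrrirrriiii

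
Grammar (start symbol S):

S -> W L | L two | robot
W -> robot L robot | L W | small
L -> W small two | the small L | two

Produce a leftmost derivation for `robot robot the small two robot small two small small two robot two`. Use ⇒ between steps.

S ⇒ W L   [S -> W L]
W L ⇒ robot L robot L   [W -> robot L robot]
robot L robot L ⇒ robot W small two robot L   [L -> W small two]
robot W small two robot L ⇒ robot L W small two robot L   [W -> L W]
robot L W small two robot L ⇒ robot W small two W small two robot L   [L -> W small two]
robot W small two W small two robot L ⇒ robot robot L robot small two W small two robot L   [W -> robot L robot]
robot robot L robot small two W small two robot L ⇒ robot robot the small L robot small two W small two robot L   [L -> the small L]
robot robot the small L robot small two W small two robot L ⇒ robot robot the small two robot small two W small two robot L   [L -> two]
robot robot the small two robot small two W small two robot L ⇒ robot robot the small two robot small two small small two robot L   [W -> small]
robot robot the small two robot small two small small two robot L ⇒ robot robot the small two robot small two small small two robot two   [L -> two]

S ⇒ W L ⇒ robot L robot L ⇒ robot W small two robot L ⇒ robot L W small two robot L ⇒ robot W small two W small two robot L ⇒ robot robot L robot small two W small two robot L ⇒ robot robot the small L robot small two W small two robot L ⇒ robot robot the small two robot small two W small two robot L ⇒ robot robot the small two robot small two small small two robot L ⇒ robot robot the small two robot small two small small two robot two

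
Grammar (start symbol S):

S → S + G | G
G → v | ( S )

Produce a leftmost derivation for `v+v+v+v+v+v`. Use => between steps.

S=>S+G=>S+G+G=>S+G+G+G=>S+G+G+G+G=>S+G+G+G+G+G=>G+G+G+G+G+G=>v+G+G+G+G+G=>v+v+G+G+G+G=>v+v+v+G+G+G=>v+v+v+v+G+G=>v+v+v+v+v+G=>v+v+v+v+v+v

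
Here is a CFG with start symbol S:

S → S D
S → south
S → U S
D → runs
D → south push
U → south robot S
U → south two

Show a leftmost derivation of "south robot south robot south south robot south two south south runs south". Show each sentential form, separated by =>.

S => U S   [S → U S]
U S => south robot S S   [U → south robot S]
south robot S S => south robot U S S   [S → U S]
south robot U S S => south robot south robot S S S   [U → south robot S]
south robot south robot S S S => south robot south robot south S S   [S → south]
south robot south robot south S S => south robot south robot south S D S   [S → S D]
south robot south robot south S D S => south robot south robot south U S D S   [S → U S]
south robot south robot south U S D S => south robot south robot south south robot S S D S   [U → south robot S]
south robot south robot south south robot S S D S => south robot south robot south south robot U S S D S   [S → U S]
south robot south robot south south robot U S S D S => south robot south robot south south robot south two S S D S   [U → south two]
south robot south robot south south robot south two S S D S => south robot south robot south south robot south two south S D S   [S → south]
south robot south robot south south robot south two south S D S => south robot south robot south south robot south two south south D S   [S → south]
south robot south robot south south robot south two south south D S => south robot south robot south south robot south two south south runs S   [D → runs]
south robot south robot south south robot south two south south runs S => south robot south robot south south robot south two south south runs south   [S → south]

S => U S => south robot S S => south robot U S S => south robot south robot S S S => south robot south robot south S S => south robot south robot south S D S => south robot south robot south U S D S => south robot south robot south south robot S S D S => south robot south robot south south robot U S S D S => south robot south robot south south robot south two S S D S => south robot south robot south south robot south two south S D S => south robot south robot south south robot south two south south D S => south robot south robot south south robot south two south south runs S => south robot south robot south south robot south two south south runs south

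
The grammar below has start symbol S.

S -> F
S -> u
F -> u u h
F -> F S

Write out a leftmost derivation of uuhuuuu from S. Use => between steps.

S => F   [S -> F]
F => FS   [F -> F S]
FS => FSS   [F -> F S]
FSS => FSSS   [F -> F S]
FSSS => FSSSS   [F -> F S]
FSSSS => uuhSSSS   [F -> u u h]
uuhSSSS => uuhuSSS   [S -> u]
uuhuSSS => uuhuuSS   [S -> u]
uuhuuSS => uuhuuuS   [S -> u]
uuhuuuS => uuhuuuu   [S -> u]

S => F => FS => FSS => FSSS => FSSSS => uuhSSSS => uuhuSSS => uuhuuSS => uuhuuuS => uuhuuuu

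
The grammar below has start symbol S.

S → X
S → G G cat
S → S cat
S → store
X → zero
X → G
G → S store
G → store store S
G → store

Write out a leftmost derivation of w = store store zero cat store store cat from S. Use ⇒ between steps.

S ⇒ X ⇒ G ⇒ store store S ⇒ store store G G cat ⇒ store store S store G cat ⇒ store store S cat store G cat ⇒ store store X cat store G cat ⇒ store store zero cat store G cat ⇒ store store zero cat store store cat

S ⇒ X   [S → X]
X ⇒ G   [X → G]
G ⇒ store store S   [G → store store S]
store store S ⇒ store store G G cat   [S → G G cat]
store store G G cat ⇒ store store S store G cat   [G → S store]
store store S store G cat ⇒ store store S cat store G cat   [S → S cat]
store store S cat store G cat ⇒ store store X cat store G cat   [S → X]
store store X cat store G cat ⇒ store store zero cat store G cat   [X → zero]
store store zero cat store G cat ⇒ store store zero cat store store cat   [G → store]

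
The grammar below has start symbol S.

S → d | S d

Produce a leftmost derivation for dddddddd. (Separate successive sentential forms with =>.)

S=>Sd=>Sdd=>Sddd=>Sdddd=>Sddddd=>Sdddddd=>Sddddddd=>dddddddd

S => Sd   [S → S d]
Sd => Sdd   [S → S d]
Sdd => Sddd   [S → S d]
Sddd => Sdddd   [S → S d]
Sdddd => Sddddd   [S → S d]
Sddddd => Sdddddd   [S → S d]
Sdddddd => Sddddddd   [S → S d]
Sddddddd => dddddddd   [S → d]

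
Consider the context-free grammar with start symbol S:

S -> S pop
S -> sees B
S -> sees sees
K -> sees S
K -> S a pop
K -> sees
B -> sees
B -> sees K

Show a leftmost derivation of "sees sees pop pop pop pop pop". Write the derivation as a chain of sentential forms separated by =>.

S => S pop => S pop pop => S pop pop pop => S pop pop pop pop => S pop pop pop pop pop => sees B pop pop pop pop pop => sees sees pop pop pop pop pop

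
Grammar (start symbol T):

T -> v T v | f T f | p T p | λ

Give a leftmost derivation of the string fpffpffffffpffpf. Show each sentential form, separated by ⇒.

T ⇒ fTf ⇒ fpTpf ⇒ fpfTfpf ⇒ fpffTffpf ⇒ fpffpTpffpf ⇒ fpffpfTfpffpf ⇒ fpffpffTffpffpf ⇒ fpffpfffTfffpffpf ⇒ fpffpffffffpffpf

T ⇒ fTf   [T -> f T f]
fTf ⇒ fpTpf   [T -> p T p]
fpTpf ⇒ fpfTfpf   [T -> f T f]
fpfTfpf ⇒ fpffTffpf   [T -> f T f]
fpffTffpf ⇒ fpffpTpffpf   [T -> p T p]
fpffpTpffpf ⇒ fpffpfTfpffpf   [T -> f T f]
fpffpfTfpffpf ⇒ fpffpffTffpffpf   [T -> f T f]
fpffpffTffpffpf ⇒ fpffpfffTfffpffpf   [T -> f T f]
fpffpfffTfffpffpf ⇒ fpffpffffffpffpf   [T -> λ]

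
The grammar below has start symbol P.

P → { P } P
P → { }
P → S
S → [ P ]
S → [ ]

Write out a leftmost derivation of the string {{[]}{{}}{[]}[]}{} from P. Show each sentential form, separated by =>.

P => {P}P => {{P}P}P => {{S}P}P => {{[]}P}P => {{[]}{P}P}P => {{[]}{{}}P}P => {{[]}{{}}{P}P}P => {{[]}{{}}{S}P}P => {{[]}{{}}{[]}P}P => {{[]}{{}}{[]}S}P => {{[]}{{}}{[]}[]}P => {{[]}{{}}{[]}[]}{}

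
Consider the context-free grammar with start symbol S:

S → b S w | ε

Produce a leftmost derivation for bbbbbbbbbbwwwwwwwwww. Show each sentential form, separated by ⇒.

S ⇒ bSw ⇒ bbSww ⇒ bbbSwww ⇒ bbbbSwwww ⇒ bbbbbSwwwww ⇒ bbbbbbSwwwwww ⇒ bbbbbbbSwwwwwww ⇒ bbbbbbbbSwwwwwwww ⇒ bbbbbbbbbSwwwwwwwww ⇒ bbbbbbbbbbSwwwwwwwwww ⇒ bbbbbbbbbbwwwwwwwwww

S ⇒ bSw   [S → b S w]
bSw ⇒ bbSww   [S → b S w]
bbSww ⇒ bbbSwww   [S → b S w]
bbbSwww ⇒ bbbbSwwww   [S → b S w]
bbbbSwwww ⇒ bbbbbSwwwww   [S → b S w]
bbbbbSwwwww ⇒ bbbbbbSwwwwww   [S → b S w]
bbbbbbSwwwwww ⇒ bbbbbbbSwwwwwww   [S → b S w]
bbbbbbbSwwwwwww ⇒ bbbbbbbbSwwwwwwww   [S → b S w]
bbbbbbbbSwwwwwwww ⇒ bbbbbbbbbSwwwwwwwww   [S → b S w]
bbbbbbbbbSwwwwwwwww ⇒ bbbbbbbbbbSwwwwwwwwww   [S → b S w]
bbbbbbbbbbSwwwwwwwwww ⇒ bbbbbbbbbbwwwwwwwwww   [S → ε]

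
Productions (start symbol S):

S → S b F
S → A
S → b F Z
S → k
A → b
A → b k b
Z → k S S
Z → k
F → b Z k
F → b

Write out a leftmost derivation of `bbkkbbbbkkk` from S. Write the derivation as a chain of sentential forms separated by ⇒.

S⇒bFZ⇒bbZkZ⇒bbkSSkZ⇒bbkSbFSkZ⇒bbkSbFbFSkZ⇒bbkkbFbFSkZ⇒bbkkbbbFSkZ⇒bbkkbbbbSkZ⇒bbkkbbbbkkZ⇒bbkkbbbbkkk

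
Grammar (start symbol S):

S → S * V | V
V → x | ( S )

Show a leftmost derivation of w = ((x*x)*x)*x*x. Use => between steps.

S => S*V => S*V*V => V*V*V => (S)*V*V => (S*V)*V*V => (V*V)*V*V => ((S)*V)*V*V => ((S*V)*V)*V*V => ((V*V)*V)*V*V => ((x*V)*V)*V*V => ((x*x)*V)*V*V => ((x*x)*x)*V*V => ((x*x)*x)*x*V => ((x*x)*x)*x*x

S => S*V   [S → S * V]
S*V => S*V*V   [S → S * V]
S*V*V => V*V*V   [S → V]
V*V*V => (S)*V*V   [V → ( S )]
(S)*V*V => (S*V)*V*V   [S → S * V]
(S*V)*V*V => (V*V)*V*V   [S → V]
(V*V)*V*V => ((S)*V)*V*V   [V → ( S )]
((S)*V)*V*V => ((S*V)*V)*V*V   [S → S * V]
((S*V)*V)*V*V => ((V*V)*V)*V*V   [S → V]
((V*V)*V)*V*V => ((x*V)*V)*V*V   [V → x]
((x*V)*V)*V*V => ((x*x)*V)*V*V   [V → x]
((x*x)*V)*V*V => ((x*x)*x)*V*V   [V → x]
((x*x)*x)*V*V => ((x*x)*x)*x*V   [V → x]
((x*x)*x)*x*V => ((x*x)*x)*x*x   [V → x]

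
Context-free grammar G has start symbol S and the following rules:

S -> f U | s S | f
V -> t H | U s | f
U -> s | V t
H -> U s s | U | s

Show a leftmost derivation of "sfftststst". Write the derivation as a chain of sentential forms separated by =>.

S=>sS=>sfU=>sfVt=>sfUst=>sfVtst=>sfUstst=>sfVtstst=>sfUststst=>sfVtststst=>sfftststst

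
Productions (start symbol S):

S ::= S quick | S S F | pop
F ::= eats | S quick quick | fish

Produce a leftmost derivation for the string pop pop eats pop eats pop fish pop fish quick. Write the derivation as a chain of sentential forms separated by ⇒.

S ⇒ S quick ⇒ S S F quick ⇒ S S F S F quick ⇒ S S F S F S F quick ⇒ S S F S F S F S F quick ⇒ pop S F S F S F S F quick ⇒ pop pop F S F S F S F quick ⇒ pop pop eats S F S F S F quick ⇒ pop pop eats pop F S F S F quick ⇒ pop pop eats pop eats S F S F quick ⇒ pop pop eats pop eats pop F S F quick ⇒ pop pop eats pop eats pop fish S F quick ⇒ pop pop eats pop eats pop fish pop F quick ⇒ pop pop eats pop eats pop fish pop fish quick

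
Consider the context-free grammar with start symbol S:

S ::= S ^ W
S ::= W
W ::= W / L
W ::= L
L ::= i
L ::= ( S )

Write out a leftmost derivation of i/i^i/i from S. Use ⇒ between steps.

S ⇒ S^W ⇒ W^W ⇒ W/L^W ⇒ L/L^W ⇒ i/L^W ⇒ i/i^W ⇒ i/i^W/L ⇒ i/i^L/L ⇒ i/i^i/L ⇒ i/i^i/i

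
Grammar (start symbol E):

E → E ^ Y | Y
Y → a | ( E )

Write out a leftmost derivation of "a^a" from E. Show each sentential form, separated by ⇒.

E ⇒ E^Y   [E → E ^ Y]
E^Y ⇒ Y^Y   [E → Y]
Y^Y ⇒ a^Y   [Y → a]
a^Y ⇒ a^a   [Y → a]

E ⇒ E^Y ⇒ Y^Y ⇒ a^Y ⇒ a^a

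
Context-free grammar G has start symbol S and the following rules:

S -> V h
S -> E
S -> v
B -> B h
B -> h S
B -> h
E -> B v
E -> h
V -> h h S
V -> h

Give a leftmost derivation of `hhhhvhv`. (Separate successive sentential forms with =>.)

S => E   [S -> E]
E => Bv   [E -> B v]
Bv => Bhv   [B -> B h]
Bhv => hShv   [B -> h S]
hShv => hEhv   [S -> E]
hEhv => hBvhv   [E -> B v]
hBvhv => hBhvhv   [B -> B h]
hBhvhv => hBhhvhv   [B -> B h]
hBhhvhv => hhhhvhv   [B -> h]

S => E => Bv => Bhv => hShv => hEhv => hBvhv => hBhvhv => hBhhvhv => hhhhvhv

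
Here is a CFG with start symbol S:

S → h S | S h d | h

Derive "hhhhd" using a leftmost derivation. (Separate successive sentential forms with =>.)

S => hS => hhS => hhShd => hhhhd

S => hS   [S → h S]
hS => hhS   [S → h S]
hhS => hhShd   [S → S h d]
hhShd => hhhhd   [S → h]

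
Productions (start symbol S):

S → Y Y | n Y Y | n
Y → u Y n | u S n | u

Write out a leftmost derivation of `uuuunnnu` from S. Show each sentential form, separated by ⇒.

S⇒YY⇒uYnY⇒uuYnnY⇒uuuYnnnY⇒uuuunnnY⇒uuuunnnu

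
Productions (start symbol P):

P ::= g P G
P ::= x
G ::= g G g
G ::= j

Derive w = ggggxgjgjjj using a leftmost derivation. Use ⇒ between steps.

P ⇒ gPG ⇒ ggPGG ⇒ gggPGGG ⇒ ggggPGGGG ⇒ ggggxGGGG ⇒ ggggxgGgGGG ⇒ ggggxgjgGGG ⇒ ggggxgjgjGG ⇒ ggggxgjgjjG ⇒ ggggxgjgjjj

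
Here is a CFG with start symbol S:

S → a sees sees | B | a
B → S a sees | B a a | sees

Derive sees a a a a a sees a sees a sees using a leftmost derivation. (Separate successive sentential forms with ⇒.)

S ⇒ B ⇒ S a sees ⇒ B a sees ⇒ S a sees a sees ⇒ B a sees a sees ⇒ S a sees a sees a sees ⇒ B a sees a sees a sees ⇒ B a a a sees a sees a sees ⇒ B a a a a a sees a sees a sees ⇒ sees a a a a a sees a sees a sees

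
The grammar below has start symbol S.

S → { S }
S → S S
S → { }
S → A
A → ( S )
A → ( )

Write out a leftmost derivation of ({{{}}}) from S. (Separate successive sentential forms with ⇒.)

S ⇒ A   [S → A]
A ⇒ (S)   [A → ( S )]
(S) ⇒ ({S})   [S → { S }]
({S}) ⇒ ({{S}})   [S → { S }]
({{S}}) ⇒ ({{{}}})   [S → { }]

S ⇒ A ⇒ (S) ⇒ ({S}) ⇒ ({{S}}) ⇒ ({{{}}})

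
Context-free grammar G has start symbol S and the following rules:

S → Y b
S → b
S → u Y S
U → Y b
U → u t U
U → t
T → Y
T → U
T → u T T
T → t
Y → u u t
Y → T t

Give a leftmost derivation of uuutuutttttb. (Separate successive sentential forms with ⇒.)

S ⇒ Yb   [S → Y b]
Yb ⇒ Ttb   [Y → T t]
Ttb ⇒ uTTtb   [T → u T T]
uTTtb ⇒ uYTtb   [T → Y]
uYTtb ⇒ uuutTtb   [Y → u u t]
uuutTtb ⇒ uuutuTTtb   [T → u T T]
uuutuTTtb ⇒ uuutuuTTTtb   [T → u T T]
uuutuuTTTtb ⇒ uuutuuYTTtb   [T → Y]
uuutuuYTTtb ⇒ uuutuuTtTTtb   [Y → T t]
uuutuuTtTTtb ⇒ uuutuuttTTtb   [T → t]
uuutuuttTTtb ⇒ uuutuutttTtb   [T → t]
uuutuutttTtb ⇒ uuutuutttttb   [T → t]

S ⇒ Yb ⇒ Ttb ⇒ uTTtb ⇒ uYTtb ⇒ uuutTtb ⇒ uuutuTTtb ⇒ uuutuuTTTtb ⇒ uuutuuYTTtb ⇒ uuutuuTtTTtb ⇒ uuutuuttTTtb ⇒ uuutuutttTtb ⇒ uuutuutttttb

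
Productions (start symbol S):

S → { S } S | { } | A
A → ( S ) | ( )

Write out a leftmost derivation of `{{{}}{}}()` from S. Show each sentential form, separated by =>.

S => {S}S   [S → { S } S]
{S}S => {{S}S}S   [S → { S } S]
{{S}S}S => {{{}}S}S   [S → { }]
{{{}}S}S => {{{}}{}}S   [S → { }]
{{{}}{}}S => {{{}}{}}A   [S → A]
{{{}}{}}A => {{{}}{}}()   [A → ( )]

S => {S}S => {{S}S}S => {{{}}S}S => {{{}}{}}S => {{{}}{}}A => {{{}}{}}()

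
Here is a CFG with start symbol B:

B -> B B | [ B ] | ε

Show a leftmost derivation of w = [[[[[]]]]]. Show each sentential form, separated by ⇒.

B⇒[B]⇒[BB]⇒[[B]B]⇒[[[B]]B]⇒[[[[B]]]B]⇒[[[[BB]]]B]⇒[[[[BBB]]]B]⇒[[[[[B]BB]]]B]⇒[[[[[]BB]]]B]⇒[[[[[]B]]]B]⇒[[[[[]]]]B]⇒[[[[[]]]]]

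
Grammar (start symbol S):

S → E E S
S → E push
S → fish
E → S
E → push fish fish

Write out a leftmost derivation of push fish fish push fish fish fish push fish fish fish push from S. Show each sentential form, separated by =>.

S => E push => S push => E E S push => S E S push => E E S E S push => push fish fish E S E S push => push fish fish push fish fish S E S push => push fish fish push fish fish fish E S push => push fish fish push fish fish fish push fish fish S push => push fish fish push fish fish fish push fish fish fish push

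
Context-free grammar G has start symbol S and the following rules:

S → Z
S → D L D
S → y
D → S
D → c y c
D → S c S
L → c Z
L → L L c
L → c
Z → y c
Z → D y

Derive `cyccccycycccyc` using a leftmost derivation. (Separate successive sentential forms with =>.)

S=>DLD=>cycLD=>cycLLcD=>cyccLcD=>cyccLLccD=>cycccLccD=>cyccccZccD=>cyccccDyccD=>cyccccSyccD=>cyccccZyccD=>cyccccycyccD=>cyccccycycccyc

S => DLD   [S → D L D]
DLD => cycLD   [D → c y c]
cycLD => cycLLcD   [L → L L c]
cycLLcD => cyccLcD   [L → c]
cyccLcD => cyccLLccD   [L → L L c]
cyccLLccD => cycccLccD   [L → c]
cycccLccD => cyccccZccD   [L → c Z]
cyccccZccD => cyccccDyccD   [Z → D y]
cyccccDyccD => cyccccSyccD   [D → S]
cyccccSyccD => cyccccZyccD   [S → Z]
cyccccZyccD => cyccccycyccD   [Z → y c]
cyccccycyccD => cyccccycycccyc   [D → c y c]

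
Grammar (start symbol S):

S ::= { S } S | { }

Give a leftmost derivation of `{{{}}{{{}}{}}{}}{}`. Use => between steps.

S => {S}S   [S ::= { S } S]
{S}S => {{S}S}S   [S ::= { S } S]
{{S}S}S => {{{}}S}S   [S ::= { }]
{{{}}S}S => {{{}}{S}S}S   [S ::= { S } S]
{{{}}{S}S}S => {{{}}{{S}S}S}S   [S ::= { S } S]
{{{}}{{S}S}S}S => {{{}}{{{}}S}S}S   [S ::= { }]
{{{}}{{{}}S}S}S => {{{}}{{{}}{}}S}S   [S ::= { }]
{{{}}{{{}}{}}S}S => {{{}}{{{}}{}}{}}S   [S ::= { }]
{{{}}{{{}}{}}{}}S => {{{}}{{{}}{}}{}}{}   [S ::= { }]

S => {S}S => {{S}S}S => {{{}}S}S => {{{}}{S}S}S => {{{}}{{S}S}S}S => {{{}}{{{}}S}S}S => {{{}}{{{}}{}}S}S => {{{}}{{{}}{}}{}}S => {{{}}{{{}}{}}{}}{}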